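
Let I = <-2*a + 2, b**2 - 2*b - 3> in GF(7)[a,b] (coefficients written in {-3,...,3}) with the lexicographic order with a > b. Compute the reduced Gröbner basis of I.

f_1 = -2*a + 2, LT = a.
f_2 = b**2 - 2*b - 3, LT = b**2.

S(f_1,f_2): leading monomials are coprime, so the S-polynomial reduces to 0 (Buchberger's first criterion).
Every S-polynomial of the final basis reduces to 0, so we have a Gröbner basis.

G = {a - 1, b**2 - 2*b - 3}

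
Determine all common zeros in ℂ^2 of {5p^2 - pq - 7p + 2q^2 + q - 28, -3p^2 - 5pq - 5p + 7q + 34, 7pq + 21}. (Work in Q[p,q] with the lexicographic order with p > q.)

{(3, -1)}

Compute a lex Gröbner basis by Buchberger's algorithm.
f_1 = 5p^2 - pq - 7p + 2q^2 + q - 28, LT = p^2.
f_2 = -3p^2 - 5pq - 5p + 7q + 34, LT = p^2.
f_3 = 7pq + 21, LT = pq.

S(f_1,f_2): lcm = p^2. S = -28/15pq - 46/15p + 2/5q^2 + 38/15q + 86/15.
  leading term pq: subtract (-4/15)·f_3 from -28/15pq - 46/15p + 2/5q^2 + 38/15q + 86/15 → -46/15p + 2/5q^2 + 38/15q + 34/3
  leading term p: no divisor's leading term divides it; move -46/15p to the remainder.
  leading term q^2: no divisor's leading term divides it; move 2/5q^2 to the remainder.
  leading term q: no divisor's leading term divides it; move 38/15q to the remainder.
  leading term 1: no divisor's leading term divides it; move 34/3 to the remainder.
  remainder -46/15p + 2/5q^2 + 38/15q + 34/3 ≠ 0; add h_4 = -46/15p + 2/5q^2 + 38/15q + 34/3 to the basis.

S(f_1,f_3): lcm = p^2q. S = -1/5pq^2 - 7/5pq - 3p + 2/5q^3 + 1/5q^2 - 28/5q.
  leading term pq^2: subtract (-1/35q)·f_3 from -1/5pq^2 - 7/5pq - 3p + 2/5q^3 + 1/5q^2 - 28/5q → -7/5pq - 3p + 2/5q^3 + 1/5q^2 - 5q
  leading term pq: subtract (-1/5)·f_3 from -7/5pq - 3p + 2/5q^3 + 1/5q^2 - 5q → -3p + 2/5q^3 + 1/5q^2 - 5q + 21/5
  leading term p: subtract (45/46)·h_4 from -3p + 2/5q^3 + 1/5q^2 - 5q + 21/5 → 2/5q^3 - 22/115q^2 - 172/23q - 792/115
  leading term q^3: no divisor's leading term divides it; move 2/5q^3 to the remainder.
  leading term q^2: no divisor's leading term divides it; move -22/115q^2 to the remainder.
  leading term q: no divisor's leading term divides it; move -172/23q to the remainder.
  leading term 1: no divisor's leading term divides it; move -792/115 to the remainder.
  remainder 2/5q^3 - 22/115q^2 - 172/23q - 792/115 ≠ 0; add h_5 = 2/5q^3 - 22/115q^2 - 172/23q - 792/115 to the basis.

S(f_2,f_3): lcm = p^2q. S = 5/3pq^2 + 5/3pq - 3p - 7/3q^2 - 34/3q.
  leading term pq^2: subtract (5/21q)·f_3 from 5/3pq^2 + 5/3pq - 3p - 7/3q^2 - 34/3q → 5/3pq - 3p - 7/3q^2 - 49/3q
  leading term pq: subtract (5/21)·f_3 from 5/3pq - 3p - 7/3q^2 - 49/3q → -3p - 7/3q^2 - 49/3q - 5
  leading term p: subtract (45/46)·h_4 from -3p - 7/3q^2 - 49/3q - 5 → -188/69q^2 - 1298/69q - 370/23
  leading term q^2: no divisor's leading term divides it; move -188/69q^2 to the remainder.
  leading term q: no divisor's leading term divides it; move -1298/69q to the remainder.
  leading term 1: no divisor's leading term divides it; move -370/23 to the remainder.
  remainder -188/69q^2 - 1298/69q - 370/23 ≠ 0; add h_6 = -188/69q^2 - 1298/69q - 370/23 to the basis.

S(f_1,h_4): lcm = p^2. S = 3/23pq^2 + 72/115pq + 264/115p + 2/5q^2 + 1/5q - 28/5.
  leading term pq^2: subtract (3/161q)·f_3 from 3/23pq^2 + 72/115pq + 264/115p + 2/5q^2 + 1/5q - 28/5 → 72/115pq + 264/115p + 2/5q^2 - 22/115q - 28/5
  leading term pq: subtract (72/805)·f_3 from 72/115pq + 264/115p + 2/5q^2 - 22/115q - 28/5 → 264/115p + 2/5q^2 - 22/115q - 172/23
  leading term p: subtract (-396/529)·h_4 from 264/115p + 2/5q^2 - 22/115q - 172/23 → 370/529q^2 + 902/529q + 532/529
  leading term q^2: subtract (-555/2162)·h_6 from 370/529q^2 + 902/529q + 532/529 → -3377/1081q - 3377/1081
  leading term q: no divisor's leading term divides it; move -3377/1081q to the remainder.
  leading term 1: no divisor's leading term divides it; move -3377/1081 to the remainder.
  remainder -3377/1081q - 3377/1081 ≠ 0; add h_7 = -3377/1081q - 3377/1081 to the basis.

The other S-polynomials (S(f_2,h_4), S(f_3,h_4), S(f_1,h_5), S(f_2,h_5), S(f_3,h_5), S(h_4,h_5), S(f_1,h_6), S(f_2,h_6), S(f_3,h_6), S(h_4,h_6), S(h_5,h_6), S(f_1,h_7), S(f_2,h_7), S(f_3,h_7), S(h_4,h_7), S(h_5,h_7), S(h_6,h_7)) all reduce to 0 modulo the current basis, so we have a Gröbner basis.
Inter-reduce: drop elements whose leading term is divisible by another's, tail-reduce, and make monic.
Reduced Gröbner basis: {p - 3, q + 1}.

Elimination: the polynomial q + 1 lies in the elimination ideal for q, so q ∈ {-1}. For each such q, the remaining basis elements (now univariate) give the rest of the solution.
  q = -1: the earlier basis element becomes p - 3 = 0, giving p = 3 — point (3, -1).
Check: every point annihilates each of the original generators.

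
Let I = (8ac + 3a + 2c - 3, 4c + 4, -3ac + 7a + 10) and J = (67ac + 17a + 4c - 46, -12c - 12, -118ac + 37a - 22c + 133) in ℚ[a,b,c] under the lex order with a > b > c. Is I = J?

Yes, the ideals are equal.

Two ideals are equal iff their reduced Gröbner bases coincide (the reduced basis is unique for a fixed ordering).
Buchberger on the first generating set:
f_1 = 8ac + 3a + 2c - 3, LT = ac.
f_2 = 4c + 4, LT = c.
f_3 = -3ac + 7a + 10, LT = ac.

S(f_1,f_2): lcm = ac. S = -⅝a + ¼c - ⅜.
  reduce S modulo (f_1, f_2, f_3):
  remainder -⅝a - ⅝ ≠ 0; add g_4 = -⅝a - ⅝ to the basis.

The other S-polynomials (S(f_1,f_3), S(f_2,f_3), S(f_1,g_4), S(f_2,g_4), S(f_3,g_4)) all reduce to 0 modulo the current basis, so we have a Gröbner basis.
Inter-reduce: drop elements whose leading term is divisible by another's, tail-reduce, and make monic.
Reduced Gröbner basis: {a + 1, c + 1}.

Buchberger on the second generating set:
h_1 = 67ac + 17a + 4c - 46, LT = ac.
h_2 = -12c - 12, LT = c.
h_3 = -118ac + 37a - 22c + 133, LT = ac.

S(h_1,h_2): lcm = ac. S = -50/67a + 4/67c - 46/67.
  reduce S modulo (h_1, h_2, h_3):
  remainder -50/67a - 50/67 ≠ 0; add k_4 = -50/67a - 50/67 to the basis.

The other S-polynomials (S(h_1,h_3), S(h_2,h_3), S(h_1,k_4), S(h_2,k_4), S(h_3,k_4)) all reduce to 0 modulo the current basis, so we have a Gröbner basis.
Inter-reduce: drop elements whose leading term is divisible by another's, tail-reduce, and make monic.
Reduced Gröbner basis: {a + 1, c + 1}.

These coincide, so the ideals are equal.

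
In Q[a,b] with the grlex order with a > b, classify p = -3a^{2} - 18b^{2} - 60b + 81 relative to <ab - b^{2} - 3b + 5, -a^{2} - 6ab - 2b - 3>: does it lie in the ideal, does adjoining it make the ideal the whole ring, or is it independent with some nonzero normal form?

-3a^{2} - 18b^{2} - 60b + 81 lies in I (it reduces to 0).

First compute the reduced Gröbner basis of I by Buchberger's algorithm.
f_1 = ab - b^{2} - 3b + 5, LT = ab.
f_2 = -a^{2} - 6ab - 2b - 3, LT = a^{2}.

S(f_1,f_2): lcm = a^{2}b. S = -7ab^{2} - 3ab - 2b^{2} + 5a - 3b.
  reduce S modulo (f_1, f_2):
  remainder -7b^{3} - 26b^{2} + 5a + 23b + 15 ≠ 0; add h_3 = -7b^{3} - 26b^{2} + 5a + 23b + 15 to the basis.

The other S-polynomials (S(f_1,h_3), S(f_2,h_3)) all reduce to 0 modulo the current basis, so we have a Gröbner basis.
Inter-reduce: drop elements whose leading term is divisible by another's, tail-reduce, and make monic.
Reduced Gröbner basis: {b^{3} + \tfrac{26}{7}b^{2} - \tfrac{5}{7}a - \tfrac{23}{7}b - \tfrac{15}{7}, a^{2} + 6b^{2} + 20b - 27, ab - b^{2} - 3b + 5}.
Label its elements g_1 = b^{3} + \tfrac{26}{7}b^{2} - \tfrac{5}{7}a - \tfrac{23}{7}b - \tfrac{15}{7}, g_2 = a^{2} + 6b^{2} + 20b - 27, g_3 = ab - b^{2} - 3b + 5.

Reduce p = -3a^{2} - 18b^{2} - 60b + 81 modulo G:
  leading term a^{2}: subtract (-3)·g_2 from -3a^{2} - 18b^{2} - 60b + 81 → 0
  normal form = 0.
Since the normal form is 0, p ∈ I.

Ideal membership is decidable via reduction modulo a Gröbner basis.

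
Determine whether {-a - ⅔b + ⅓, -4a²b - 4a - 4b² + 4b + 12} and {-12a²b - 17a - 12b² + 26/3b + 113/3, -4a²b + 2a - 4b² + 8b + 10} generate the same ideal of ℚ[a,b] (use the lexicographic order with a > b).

Since reduced Gröbner bases are canonical representatives of ideals under a given ordering, it suffices to compute and compare them.
Buchberger on the first generating set:
f_1 = -a - ⅔b + ⅓, LT = a.
f_2 = -4a²b - 4a - 4b² + 4b + 12, LT = a²b.

S(f_1,f_2): lcm = a²b. S = ⅔ab² - ⅓ab - a - b² + b + 3.
  leading term ab²: subtract (-⅔b²)·f_1 from ⅔ab² - ⅓ab - a - b² + b + 3 → -⅓ab - a - 4/9b³ - 7/9b² + b + 3
  leading term ab: subtract (⅓b)·f_1 from -⅓ab - a - 4/9b³ - 7/9b² + b + 3 → -a - 4/9b³ - 5/9b² + 8/9b + 3
  leading term a: subtract (1)·f_1 from -a - 4/9b³ - 5/9b² + 8/9b + 3 → -4/9b³ - 5/9b² + 14/9b + 8/3
  leading term b³: no divisor's leading term divides it; move -4/9b³ to the remainder.
  leading term b²: no divisor's leading term divides it; move -5/9b² to the remainder.
  leading term b: no divisor's leading term divides it; move 14/9b to the remainder.
  leading term 1: no divisor's leading term divides it; move 8/3 to the remainder.
  remainder -4/9b³ - 5/9b² + 14/9b + 8/3 ≠ 0; add g_3 = -4/9b³ - 5/9b² + 14/9b + 8/3 to the basis.

The other S-polynomials (S(f_1,g_3), S(f_2,g_3)) all reduce to 0 modulo the current basis, so we have a Gröbner basis.
Inter-reduce: drop elements whose leading term is divisible by another's, tail-reduce, and make monic.
Reduced Gröbner basis: {a + ⅔b - ⅓, b³ + 5/4b² - 7/2b - 6}.

Buchberger on the second generating set:
h_1 = -12a²b - 17a - 12b² + 26/3b + 113/3, LT = a²b.
h_2 = -4a²b + 2a - 4b² + 8b + 10, LT = a²b.

S(h_1,h_2): lcm = a²b. S = 23/12a + 23/18b - 23/36.
  leading term a: no divisor's leading term divides it; move 23/12a to the remainder.
  leading term b: no divisor's leading term divides it; move 23/18b to the remainder.
  leading term 1: no divisor's leading term divides it; move -23/36 to the remainder.
  remainder 23/12a + 23/18b - 23/36 ≠ 0; add k_3 = 23/12a + 23/18b - 23/36 to the basis.

S(h_1,k_3): lcm = a²b. S = -⅔ab² + ⅓ab + 17/12a + b² - 13/18b - 113/36.
  leading term ab²: subtract (-8/23b²)·k_3 from -⅔ab² + ⅓ab + 17/12a + b² - 13/18b - 113/36 → ⅓ab + 17/12a + 4/9b³ + 7/9b² - 13/18b - 113/36
  leading term ab: subtract (4/23b)·k_3 from ⅓ab + 17/12a + 4/9b³ + 7/9b² - 13/18b - 113/36 → 17/12a + 4/9b³ + 5/9b² - 11/18b - 113/36
  leading term a: subtract (17/23)·k_3 from 17/12a + 4/9b³ + 5/9b² - 11/18b - 113/36 → 4/9b³ + 5/9b² - 14/9b - 8/3
  leading term b³: no divisor's leading term divides it; move 4/9b³ to the remainder.
  leading term b²: no divisor's leading term divides it; move 5/9b² to the remainder.
  leading term b: no divisor's leading term divides it; move -14/9b to the remainder.
  leading term 1: no divisor's leading term divides it; move -8/3 to the remainder.
  remainder 4/9b³ + 5/9b² - 14/9b - 8/3 ≠ 0; add k_4 = 4/9b³ + 5/9b² - 14/9b - 8/3 to the basis.

The other S-polynomials (S(h_2,k_3), S(h_1,k_4), S(h_2,k_4), S(k_3,k_4)) all reduce to 0 modulo the current basis, so we have a Gröbner basis.
Inter-reduce: drop elements whose leading term is divisible by another's, tail-reduce, and make monic.
Reduced Gröbner basis: {a + ⅔b - ⅓, b³ + 5/4b² - 7/2b - 6}.

Same reduced basis, so the two generating sets span the same ideal.

Yes, the ideals are equal.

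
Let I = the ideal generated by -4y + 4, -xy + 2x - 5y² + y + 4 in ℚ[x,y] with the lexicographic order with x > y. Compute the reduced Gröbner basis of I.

f_1 = -4y + 4, LT = y.
f_2 = -xy + 2x - 5y² + y + 4, LT = xy.

S(f_1,f_2): lcm = xy. S = x - 5y² + y + 4.
  leading term x: no divisor's leading term divides it; move x to the remainder.
  leading term y²: subtract (5/4y)·f_1 from -5y² + y + 4 → -4y + 4
  leading term y: subtract (1)·f_1 from -4y + 4 → 0
  remainder x ≠ 0; add g_3 = x to the basis.

The other S-polynomials (S(f_1,g_3), S(f_2,g_3)) all reduce to 0 modulo the current basis, so we have a Gröbner basis.
Inter-reduce: drop elements whose leading term is divisible by another's, tail-reduce, and make monic.

G = {x, y - 1}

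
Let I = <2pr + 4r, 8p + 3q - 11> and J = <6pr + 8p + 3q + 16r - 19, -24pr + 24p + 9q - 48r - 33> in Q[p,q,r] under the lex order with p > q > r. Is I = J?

Two ideals are equal iff their reduced Gröbner bases coincide (the reduced basis is unique for a fixed ordering).
Buchberger on the first generating set:
f_1 = 2pr + 4r, LT = pr.
f_2 = 8p + 3q - 11, LT = p.

S(f_1,f_2): lcm = pr. S = -3/8qr + 27/8r.
  reduce S modulo (f_1, f_2):
  remainder -3/8qr + 27/8r ≠ 0; add g_3 = -3/8qr + 27/8r to the basis.

The other S-polynomials (S(f_1,g_3), S(f_2,g_3)) all reduce to 0 modulo the current basis, so we have a Gröbner basis.
Inter-reduce: drop elements whose leading term is divisible by another's, tail-reduce, and make monic.
Reduced Gröbner basis: {p + 3/8q - 11/8, qr - 9r}.

Buchberger on the second generating set:
h_1 = 6pr + 8p + 3q + 16r - 19, LT = pr.
h_2 = -24pr + 24p + 9q - 48r - 33, LT = pr.

S(h_1,h_2): lcm = pr. S = 7/3p + 7/8q + 2/3r - 109/24.
  reduce S modulo (h_1, h_2):
  remainder 7/3p + 7/8q + 2/3r - 109/24 ≠ 0; add k_3 = 7/3p + 7/8q + 2/3r - 109/24 to the basis.

S(h_1,k_3): lcm = pr. S = 4/3p - 3/8qr + 1/2q - 2/7r^2 + 775/168r - 19/6.
  reduce S modulo (h_1, h_2, k_3):
  remainder -3/8qr - 2/7r^2 + 237/56r - 4/7 ≠ 0; add k_4 = -3/8qr - 2/7r^2 + 237/56r - 4/7 to the basis.

The other S-polynomials (S(h_2,k_3), S(h_1,k_4), S(h_2,k_4), S(k_3,k_4)) all reduce to 0 modulo the current basis, so we have a Gröbner basis.
Inter-reduce: drop elements whose leading term is divisible by another's, tail-reduce, and make monic.
Reduced Gröbner basis: {p + 3/8q + 2/7r - 109/56, qr + 16/21r^2 - 79/7r + 32/21}.

The bases are distinct; the ideals are different.

No, the ideals differ.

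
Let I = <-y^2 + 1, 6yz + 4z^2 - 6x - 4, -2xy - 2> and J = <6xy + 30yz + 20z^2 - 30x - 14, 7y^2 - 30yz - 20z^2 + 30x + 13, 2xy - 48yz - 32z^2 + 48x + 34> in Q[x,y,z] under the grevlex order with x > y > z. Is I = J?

Yes, the ideals are equal.

Equality of ideals is decidable: compute both reduced Gröbner bases (unique for the ordering) and check whether they agree.
Buchberger on the first generating set:
f_1 = -y^2 + 1, LT = y^2.
f_2 = 6yz + 4z^2 - 6x - 4, LT = yz.
f_3 = -2xy - 2, LT = xy.

S(f_1,f_2): lcm = y^2z. S = -2/3yz^2 + xy + 2/3y - z.
  leading term yz^2: subtract (-1/9z)·f_2 from -2/3yz^2 + xy + 2/3y - z → 4/9z^3 + xy - 2/3xz + 2/3y - 13/9z
  leading term z^3: no divisor's leading term divides it; move 4/9z^3 to the remainder.
  leading term xy: subtract (-1/2)·f_3 from xy - 2/3xz + 2/3y - 13/9z → -2/3xz + 2/3y - 13/9z - 1
  leading term xz: no divisor's leading term divides it; move -2/3xz to the remainder.
  leading term y: no divisor's leading term divides it; move 2/3y to the remainder.
  leading term z: no divisor's leading term divides it; move -13/9z to the remainder.
  leading term 1: no divisor's leading term divides it; move -1 to the remainder.
  remainder 4/9z^3 - 2/3xz + 2/3y - 13/9z - 1 ≠ 0; add g_4 = 4/9z^3 - 2/3xz + 2/3y - 13/9z - 1 to the basis.

S(f_1,f_3): lcm = xy^2. S = -x - y.
  leading term x: no divisor's leading term divides it; move -x to the remainder.
  leading term y: no divisor's leading term divides it; move -y to the remainder.
  remainder -x - y ≠ 0; add g_5 = -x - y to the basis.

The other S-polynomials (S(f_2,f_3), S(f_1,g_4), S(f_2,g_4), S(f_3,g_4), S(f_1,g_5), S(f_2,g_5), S(f_3,g_5), S(g_4,g_5)) all reduce to 0 modulo the current basis, so we have a Gröbner basis.
Inter-reduce: drop elements whose leading term is divisible by another's, tail-reduce, and make monic.
Reduced Gröbner basis: {z^3 - z^2 - 13/4z - 5/4, y^2 - 1, yz + 2/3z^2 + y - 2/3, x + y}.

Buchberger on the second generating set:
h_1 = 6xy + 30yz + 20z^2 - 30x - 14, LT = xy.
h_2 = 7y^2 - 30yz - 20z^2 + 30x + 13, LT = y^2.
h_3 = 2xy - 48yz - 32z^2 + 48x + 34, LT = xy.

S(h_1,h_2): lcm = xy^2. S = 30/7xyz + 5y^2z + 20/7xz^2 + 10/3yz^2 - 30/7x^2 - 5xy - 13/7x - 7/3y.
  leading term xyz: subtract (5/7z)·h_1 from 30/7xyz + 5y^2z + 20/7xz^2 + 10/3yz^2 - 30/7x^2 - 5xy - 13/7x - 7/3y → 5y^2z + 20/7xz^2 - 380/21yz^2 - 100/7z^3 - 30/7x^2 - 5xy + 150/7xz - 13/7x - 7/3y + 10z
  leading term y^2z: subtract (5/7z)·h_2 from 5y^2z + 20/7xz^2 - 380/21yz^2 - 100/7z^3 - 30/7x^2 - 5xy + 150/7xz - 13/7x - 7/3y + 10z → 20/7xz^2 + 10/3yz^2 - 30/7x^2 - 5xy - 13/7x - 7/3y + 5/7z
  leading term xz^2: no divisor's leading term divides it; move 20/7xz^2 to the remainder.
  leading term yz^2: no divisor's leading term divides it; move 10/3yz^2 to the remainder.
  leading term x^2: no divisor's leading term divides it; move -30/7x^2 to the remainder.
  leading term xy: subtract (-5/6)·h_1 from -5xy - 13/7x - 7/3y + 5/7z → 25yz + 50/3z^2 - 188/7x - 7/3y + 5/7z - 35/3
  leading term yz: no divisor's leading term divides it; move 25yz to the remainder.
  leading term z^2: no divisor's leading term divides it; move 50/3z^2 to the remainder.
  leading term x: no divisor's leading term divides it; move -188/7x to the remainder.
  leading term y: no divisor's leading term divides it; move -7/3y to the remainder.
  leading term z: no divisor's leading term divides it; move 5/7z to the remainder.
  leading term 1: no divisor's leading term divides it; move -35/3 to the remainder.
  remainder 20/7xz^2 + 10/3yz^2 - 30/7x^2 + 25yz + 50/3z^2 - 188/7x - 7/3y + 5/7z - 35/3 ≠ 0; add k_4 = 20/7xz^2 + 10/3yz^2 - 30/7x^2 + 25yz + 50/3z^2 - 188/7x - 7/3y + 5/7z - 35/3 to the basis.

S(h_1,h_3): lcm = xy. S = 29yz + 58/3z^2 - 29x - 58/3.
  leading term yz: no divisor's leading term divides it; move 29yz to the remainder.
  leading term z^2: no divisor's leading term divides it; move 58/3z^2 to the remainder.
  leading term x: no divisor's leading term divides it; move -29x to the remainder.
  leading term 1: no divisor's leading term divides it; move -58/3 to the remainder.
  remainder 29yz + 58/3z^2 - 29x - 58/3 ≠ 0; add k_5 = 29yz + 58/3z^2 - 29x - 58/3 to the basis.

S(h_2,h_3): lcm = xy^2. S = -30/7xyz + 24y^2z - 20/7xz^2 + 16yz^2 + 30/7x^2 - 24xy + 13/7x - 17y.
  leading term xyz: subtract (-5/7z)·h_1 from -30/7xyz + 24y^2z - 20/7xz^2 + 16yz^2 + 30/7x^2 - 24xy + 13/7x - 17y → 24y^2z - 20/7xz^2 + 262/7yz^2 + 100/7z^3 + 30/7x^2 - 24xy - 150/7xz + 13/7x - 17y - 10z
  leading term y^2z: subtract (24/7z)·h_2 from 24y^2z - 20/7xz^2 + 262/7yz^2 + 100/7z^3 + 30/7x^2 - 24xy - 150/7xz + 13/7x - 17y - 10z → -20/7xz^2 + 982/7yz^2 + 580/7z^3 + 30/7x^2 - 24xy - 870/7xz + 13/7x - 17y - 382/7z
  leading term xz^2: subtract (-1)·k_4 from -20/7xz^2 + 982/7yz^2 + 580/7z^3 + 30/7x^2 - 24xy - 870/7xz + 13/7x - 17y - 382/7z → 3016/21yz^2 + 580/7z^3 - 24xy - 870/7xz + 25yz + 50/3z^2 - 25x - 58/3y - 377/7z - 35/3
  leading term yz^2: subtract (104/21z)·k_5 from 3016/21yz^2 + 580/7z^3 - 24xy - 870/7xz + 25yz + 50/3z^2 - 25x - 58/3y - 377/7z - 35/3 → -116/9z^3 - 24xy + 58/3xz + 25yz + 50/3z^2 - 25x - 58/3y + 377/9z - 35/3
  leading term z^3: no divisor's leading term divides it; move -116/9z^3 to the remainder.
  leading term xy: subtract (-4)·h_1 from -24xy + 58/3xz + 25yz + 50/3z^2 - 25x - 58/3y + 377/9z - 35/3 → 58/3xz + 145yz + 290/3z^2 - 145x - 58/3y + 377/9z - 203/3
  leading term xz: no divisor's leading term divides it; move 58/3xz to the remainder.
  leading term yz: subtract (5)·k_5 from 145yz + 290/3z^2 - 145x - 58/3y + 377/9z - 203/3 → -58/3y + 377/9z + 29
  leading term y: no divisor's leading term divides it; move -58/3y to the remainder.
  leading term z: no divisor's leading term divides it; move 377/9z to the remainder.
  leading term 1: no divisor's leading term divides it; move 29 to the remainder.
  remainder -116/9z^3 + 58/3xz - 58/3y + 377/9z + 29 ≠ 0; add k_6 = -116/9z^3 + 58/3xz - 58/3y + 377/9z + 29 to the basis.

S(h_1,k_5): lcm = xyz. S = -2/3xz^2 + 5yz^2 + 10/3z^3 + x^2 - 5xz + 2/3x - 7/3z.
  leading term xz^2: subtract (-7/30)·k_4 from -2/3xz^2 + 5yz^2 + 10/3z^3 + x^2 - 5xz + 2/3x - 7/3z → 52/9yz^2 + 10/3z^3 - 5xz + 35/6yz + 35/9z^2 - 28/5x - 49/90y - 13/6z - 49/18
  leading term yz^2: subtract (52/261z)·k_5 from 52/9yz^2 + 10/3z^3 - 5xz + 35/6yz + 35/9z^2 - 28/5x - 49/90y - 13/6z - 49/18 → -14/27z^3 + 7/9xz + 35/6yz + 35/9z^2 - 28/5x - 49/90y + 91/54z - 49/18
  leading term z^3: subtract (7/174)·k_6 from -14/27z^3 + 7/9xz + 35/6yz + 35/9z^2 - 28/5x - 49/90y + 91/54z - 49/18 → 35/6yz + 35/9z^2 - 28/5x + 7/30y - 35/9
  leading term yz: subtract (35/174)·k_5 from 35/6yz + 35/9z^2 - 28/5x + 7/30y - 35/9 → 7/30x + 7/30y
  leading term x: no divisor's leading term divides it; move 7/30x to the remainder.
  leading term y: no divisor's leading term divides it; move 7/30y to the remainder.
  remainder 7/30x + 7/30y ≠ 0; add k_7 = 7/30x + 7/30y to the basis.

The other S-polynomials (S(h_1,k_4), S(h_2,k_4), S(h_3,k_4), S(h_2,k_5), S(h_3,k_5), S(k_4,k_5), S(h_1,k_6), S(h_2,k_6), S(h_3,k_6), S(k_4,k_6), S(k_5,k_6), S(h_1,k_7), S(h_2,k_7), S(h_3,k_7), S(k_4,k_7), S(k_5,k_7), S(k_6,k_7)) all reduce to 0 modulo the current basis, so we have a Gröbner basis.
Inter-reduce: drop elements whose leading term is divisible by another's, tail-reduce, and make monic.
Reduced Gröbner basis: {z^3 - z^2 - 13/4z - 5/4, y^2 - 1, yz + 2/3z^2 + y - 2/3, x + y}.

Same reduced basis, so the two generating sets span the same ideal.
The same test decides containment: I ⊆ J iff every generator of I reduces to 0 modulo a Gröbner basis of J.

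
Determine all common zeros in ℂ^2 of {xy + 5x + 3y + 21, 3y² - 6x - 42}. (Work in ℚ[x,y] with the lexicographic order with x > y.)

Compute a lex Gröbner basis by Buchberger's algorithm.
f_1 = xy + 5x + 3y + 21, LT = xy.
f_2 = -6x + 3y² - 42, LT = x.

S(f_1,f_2): lcm = xy. S = 5x + ½y³ - 4y + 21.
  reduce S modulo (f_1, f_2):
  remainder ½y³ + 5/2y² - 4y - 14 ≠ 0; add h_3 = ½y³ + 5/2y² - 4y - 14 to the basis.

The other S-polynomials (S(f_1,h_3), S(f_2,h_3)) all reduce to 0 modulo the current basis, so we have a Gröbner basis.
Inter-reduce: drop elements whose leading term is divisible by another's, tail-reduce, and make monic.
Reduced Gröbner basis: {x - ½y² + 7, y³ + 5y² - 8y - 28}.

The lex basis is triangular: the last element involves only y. Solving y³ + 5y² - 8y - 28 = 0 gives y ∈ {-2, -3/2 + sqrt(65)/2, -sqrt(65)/2 - 3/2}; substituting each value into the earlier elements determines the remaining variables.
  y = -2: the earlier basis element becomes x + 5 = 0, giving x = -5 — point (-5, -2).
  y = -3/2 + sqrt(65)/2: the earlier basis element becomes x - 9/4 + 3*sqrt(65)/4 = 0, giving x = 9/4 - 3*sqrt(65)/4 — point (9/4 - 3*sqrt(65)/4, -3/2 + sqrt(65)/2).
  y = -sqrt(65)/2 - 3/2: the earlier basis element becomes x - 3*sqrt(65)/4 - 9/4 = 0, giving x = 9/4 + 3*sqrt(65)/4 — point (9/4 + 3*sqrt(65)/4, -sqrt(65)/2 - 3/2).

{(-5, -2), (9/4 - 3*sqrt(65)/4, -3/2 + sqrt(65)/2), (9/4 + 3*sqrt(65)/4, -sqrt(65)/2 - 3/2)}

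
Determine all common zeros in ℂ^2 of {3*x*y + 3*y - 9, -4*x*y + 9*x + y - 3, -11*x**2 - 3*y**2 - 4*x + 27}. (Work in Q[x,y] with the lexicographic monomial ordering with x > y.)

{(0, 3)}

Compute a lex Gröbner basis by Buchberger's algorithm.
f_1 = 3*x*y + 3*y - 9, LT = x*y.
f_2 = -4*x*y + 9*x + y - 3, LT = x*y.
f_3 = -11*x**2 - 4*x - 3*y**2 + 27, LT = x**2.

S(f_1,f_2): lcm = x*y. S = 9/4*x + 5/4*y - 15/4.
  reduce S modulo (f_1, f_2, f_3):
  remainder 9/4*x + 5/4*y - 15/4 ≠ 0; add h_4 = 9/4*x + 5/4*y - 15/4 to the basis.

S(f_1,f_3): lcm = x**2*y. S = 7/11*x*y - 3*x - 3/11*y**3 + 27/11*y.
  reduce S modulo (f_1, f_2, f_3, h_4):
  remainder -3/11*y**3 + 115/33*y - 34/11 ≠ 0; add h_5 = -3/11*y**3 + 115/33*y - 34/11 to the basis.

S(f_2,f_3): lcm = x**2*y. S = -9/4*x**2 - 27/44*x*y + 3/4*x - 3/11*y**3 + 27/11*y.
  reduce S modulo (f_1, f_2, f_3, h_4, h_5):
  remainder 27/44*y**2 - 85/66*y - 73/44 ≠ 0; add h_6 = 27/44*y**2 - 85/66*y - 73/44 to the basis.

S(f_1,h_4): lcm = x*y. S = -5/9*y**2 + 8/3*y - 3.
  reduce S modulo (f_1, f_2, f_3, h_4, h_5, h_6):
  remainder 1094/729*y - 1094/243 ≠ 0; add h_7 = 1094/729*y - 1094/243 to the basis.

The other S-polynomials (S(f_2,h_4), S(f_3,h_4), S(f_1,h_5), S(f_2,h_5), S(f_3,h_5), S(h_4,h_5), S(f_1,h_6), S(f_2,h_6), S(f_3,h_6), S(h_4,h_6), S(h_5,h_6), S(f_1,h_7), S(f_2,h_7), S(f_3,h_7), S(h_4,h_7), S(h_5,h_7), S(h_6,h_7)) all reduce to 0 modulo the current basis, so we have a Gröbner basis.
Inter-reduce: drop elements whose leading term is divisible by another's, tail-reduce, and make monic.
Reduced Gröbner basis: {x, y - 3}.

From the last basis element, y - 3 = 0, so y takes values in {3}. Each choice, substituted upward through the basis, yields the corresponding point(s) of the solution set.
  y = 3: the earlier basis element becomes x = 0, giving x = 0 — point (0, 3).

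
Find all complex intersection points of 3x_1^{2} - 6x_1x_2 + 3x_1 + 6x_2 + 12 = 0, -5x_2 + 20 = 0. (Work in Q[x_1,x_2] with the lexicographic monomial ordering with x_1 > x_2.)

Compute a lex Gröbner basis by Buchberger's algorithm.
f_1 = 3x_1^{2} - 6x_1x_2 + 3x_1 + 6x_2 + 12, LT = x_1^{2}.
f_2 = -5x_2 + 20, LT = x_2.

The S-polynomials (S(f_1,f_2)) all reduce to 0 modulo the current basis, so we have a Gröbner basis.
Inter-reduce: drop elements whose leading term is divisible by another's, tail-reduce, and make monic.
Reduced Gröbner basis: {x_1^{2} - 7x_1 + 12, x_2 - 4}.

A lex Gröbner basis eliminates variables successively. Here x_2 - 4 depends only on x_2, with roots {4}; lifting each root through the earlier basis elements recovers the full solutions.
  x_2 = 4: the earlier basis element becomes x_1^{2} - 7x_1 + 12 = 0, giving x_1 = 3, 4 — points (3, 4), (4, 4).
This is the nonlinear analogue of row-reducing a linear system.

{(3, 4), (4, 4)}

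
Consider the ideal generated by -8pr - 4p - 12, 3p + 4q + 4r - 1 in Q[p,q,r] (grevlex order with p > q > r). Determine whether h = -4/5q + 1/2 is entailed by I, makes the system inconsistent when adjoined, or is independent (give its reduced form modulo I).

First compute the reduced Gröbner basis of I by Buchberger's algorithm.
f_1 = -8pr - 4p - 12, LT = pr.
f_2 = 3p + 4q + 4r - 1, LT = p.

S(f_1,f_2): lcm = pr. S = -4/3qr - 4/3r^2 + 1/2p + 1/3r + 3/2.
  leading term qr: no divisor's leading term divides it; move -4/3qr to the remainder.
  leading term r^2: no divisor's leading term divides it; move -4/3r^2 to the remainder.
  leading term p: subtract (1/6)·f_2 from 1/2p + 1/3r + 3/2 → -2/3q - 1/3r + 5/3
  leading term q: no divisor's leading term divides it; move -2/3q to the remainder.
  leading term r: no divisor's leading term divides it; move -1/3r to the remainder.
  leading term 1: no divisor's leading term divides it; move 5/3 to the remainder.
  remainder -4/3qr - 4/3r^2 - 2/3q - 1/3r + 5/3 ≠ 0; add k_3 = -4/3qr - 4/3r^2 - 2/3q - 1/3r + 5/3 to the basis.

The other S-polynomials (S(f_1,k_3), S(f_2,k_3)) all reduce to 0 modulo the current basis, so we have a Gröbner basis.
Inter-reduce: drop elements whose leading term is divisible by another's, tail-reduce, and make monic.
Reduced Gröbner basis: {qr + r^2 + 1/2q + 1/4r - 5/4, p + 4/3q + 4/3r - 1/3}.
Label its elements g_1 = qr + r^2 + 1/2q + 1/4r - 5/4, g_2 = p + 4/3q + 4/3r - 1/3.

Reduce h = -4/5q + 1/2 modulo G:
  leading term q: no divisor's leading term divides it; move -4/5q to the remainder.
  leading term 1: no divisor's leading term divides it; move 1/2 to the remainder.
  normal form = -4/5q + 1/2.
The normal form is nonzero, so h ∉ I. Since h minus its normal form lies in I, I + (h) = I + (n) where n = -4/5q + 1/2; decide whether this ideal is the whole ring.
Run Buchberger on G together with n (pairs among the g_i already reduce to 0 since G is a Gröbner basis):
g_1 = qr + r^2 + 1/2q + 1/4r - 5/4, LT = qr.
g_2 = p + 4/3q + 4/3r - 1/3, LT = p.
n = -4/5q + 1/2, LT = q.

S(g_1,n): lcm = qr. S = r^2 + 1/2q + 7/8r - 5/4.
  leading term r^2: no divisor's leading term divides it; move r^2 to the remainder.
  leading term q: subtract (-5/8)·n from 1/2q + 7/8r - 5/4 → 7/8r - 15/16
  leading term r: no divisor's leading term divides it; move 7/8r to the remainder.
  leading term 1: no divisor's leading term divides it; move -15/16 to the remainder.
  remainder r^2 + 7/8r - 15/16 ≠ 0; add m_4 = r^2 + 7/8r - 15/16 to the basis.

The other S-polynomials (S(g_1,g_2), S(g_2,n), S(g_1,m_4), S(g_2,m_4), S(n,m_4)) all reduce to 0 modulo the current basis, so we have a Gröbner basis.
Inter-reduce: drop elements whose leading term is divisible by another's, tail-reduce, and make monic.
Reduced Gröbner basis: {r^2 + 7/8r - 15/16, p + 4/3r + 1/2, q - 5/8}.
The reduced Gröbner basis of I + (h) is {r^2 + 7/8r - 15/16, p + 4/3r + 1/2, q - 5/8} ≠ {1}, a proper ideal, so the enlarged system stays consistent: h is independent of I, with normal form -4/5q + 1/2.

-4/5q + 1/2 is independent of I; its normal form modulo I is -4/5q + 1/2.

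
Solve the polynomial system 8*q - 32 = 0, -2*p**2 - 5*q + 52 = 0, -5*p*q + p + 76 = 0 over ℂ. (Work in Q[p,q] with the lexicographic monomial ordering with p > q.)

Compute a lex Gröbner basis by Buchberger's algorithm.
f_1 = 8*q - 32, LT = q.
f_2 = -2*p**2 - 5*q + 52, LT = p**2.
f_3 = -5*p*q + p + 76, LT = p*q.

S(f_1,f_2): leading monomials are coprime, so the S-polynomial reduces to 0 (Buchberger's first criterion).
S(f_1,f_3): lcm = p*q. S = -19/5*p + 76/5.
  leading term p: no divisor's leading term divides it; move -19/5*p to the remainder.
  leading term 1: no divisor's leading term divides it; move 76/5 to the remainder.
  remainder -19/5*p + 76/5 ≠ 0; add h_4 = -19/5*p + 76/5 to the basis.

S(f_2,f_3): lcm = p**2*q. S = 1/5*p**2 + 76/5*p + 5/2*q**2 - 26*q.
  leading term p**2: subtract (-1/10)·f_2 from 1/5*p**2 + 76/5*p + 5/2*q**2 - 26*q → 76/5*p + 5/2*q**2 - 53/2*q + 26/5
  leading term p: subtract (-4)·h_4 from 76/5*p + 5/2*q**2 - 53/2*q + 26/5 → 5/2*q**2 - 53/2*q + 66
  leading term q**2: subtract (5/16*q)·f_1 from 5/2*q**2 - 53/2*q + 66 → -33/2*q + 66
  leading term q: subtract (-33/16)·f_1 from -33/2*q + 66 → 0
  remainder 0.

S(f_1,h_4): leading monomials are coprime, so the S-polynomial reduces to 0 (Buchberger's first criterion).
S(f_2,h_4): lcm = p**2. S = 4*p + 5/2*q - 26.
  leading term p: subtract (-20/19)·h_4 from 4*p + 5/2*q - 26 → 5/2*q - 10
  leading term q: subtract (5/16)·f_1 from 5/2*q - 10 → 0
  remainder 0.

S(f_3,h_4): lcm = p*q. S = -1/5*p + 4*q - 76/5.
  leading term p: subtract (1/19)·h_4 from -1/5*p + 4*q - 76/5 → 4*q - 16
  leading term q: subtract (1/2)·f_1 from 4*q - 16 → 0
  remainder 0.

Every S-polynomial of the final basis reduces to 0, so we have a Gröbner basis.
Inter-reduce: drop elements whose leading term is divisible by another's, tail-reduce, and make monic.
Reduced Gröbner basis: {p - 4, q - 4}.

Elimination: the polynomial q - 4 lies in the elimination ideal for q, so q ∈ {4}. For each such q, the remaining basis elements (now univariate) give the rest of the solution.
  q = 4: the earlier basis element becomes p - 4 = 0, giving p = 4 — point (4, 4).
Check: every point annihilates each of the original generators.

{(4, 4)}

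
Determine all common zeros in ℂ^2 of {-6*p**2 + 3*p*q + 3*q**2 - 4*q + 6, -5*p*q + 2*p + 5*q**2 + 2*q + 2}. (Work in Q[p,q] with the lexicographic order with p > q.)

Compute a lex Gröbner basis by Buchberger's algorithm.
f_1 = -6*p**2 + 3*p*q + 3*q**2 - 4*q + 6, LT = p**2.
f_2 = -5*p*q + 2*p + 5*q**2 + 2*q + 2, LT = p*q.

S(f_1,f_2): lcm = p**2*q. S = 2/5*p**2 + 1/2*p*q**2 + 2/5*p*q + 2/5*p - 1/2*q**3 + 2/3*q**2 - q.
  leading term p**2: subtract (-1/15)·f_1 from 2/5*p**2 + 1/2*p*q**2 + 2/5*p*q + 2/5*p - 1/2*q**3 + 2/3*q**2 - q → 1/2*p*q**2 + 3/5*p*q + 2/5*p - 1/2*q**3 + 13/15*q**2 - 19/15*q + 2/5
  leading term p*q**2: subtract (-1/10*q)·f_2 from 1/2*p*q**2 + 3/5*p*q + 2/5*p - 1/2*q**3 + 13/15*q**2 - 19/15*q + 2/5 → 4/5*p*q + 2/5*p + 16/15*q**2 - 16/15*q + 2/5
  leading term p*q: subtract (-4/25)·f_2 from 4/5*p*q + 2/5*p + 16/15*q**2 - 16/15*q + 2/5 → 18/25*p + 28/15*q**2 - 56/75*q + 18/25
  leading term p: no divisor's leading term divides it; move 18/25*p to the remainder.
  leading term q**2: no divisor's leading term divides it; move 28/15*q**2 to the remainder.
  leading term q: no divisor's leading term divides it; move -56/75*q to the remainder.
  leading term 1: no divisor's leading term divides it; move 18/25 to the remainder.
  remainder 18/25*p + 28/15*q**2 - 56/75*q + 18/25 ≠ 0; add h_3 = 18/25*p + 28/15*q**2 - 56/75*q + 18/25 to the basis.

S(f_1,h_3): lcm = p**2. S = -70/27*p*q**2 + 29/54*p*q - p - 1/2*q**2 + 2/3*q - 1.
  leading term p*q**2: subtract (14/27*q)·f_2 from -70/27*p*q**2 + 29/54*p*q - p - 1/2*q**2 + 2/3*q - 1 → -1/2*p*q - p - 70/27*q**3 - 83/54*q**2 - 10/27*q - 1
  leading term p*q: subtract (1/10)·f_2 from -1/2*p*q - p - 70/27*q**3 - 83/54*q**2 - 10/27*q - 1 → -6/5*p - 70/27*q**3 - 55/27*q**2 - 77/135*q - 6/5
  leading term p: subtract (-5/3)·h_3 from -6/5*p - 70/27*q**3 - 55/27*q**2 - 77/135*q - 6/5 → -70/27*q**3 + 29/27*q**2 - 49/27*q
  leading term q**3: no divisor's leading term divides it; move -70/27*q**3 to the remainder.
  leading term q**2: no divisor's leading term divides it; move 29/27*q**2 to the remainder.
  leading term q: no divisor's leading term divides it; move -49/27*q to the remainder.
  remainder -70/27*q**3 + 29/27*q**2 - 49/27*q ≠ 0; add h_4 = -70/27*q**3 + 29/27*q**2 - 49/27*q to the basis.

The other S-polynomials (S(f_2,h_3), S(f_1,h_4), S(f_2,h_4), S(h_3,h_4)) all reduce to 0 modulo the current basis, so we have a Gröbner basis.
Inter-reduce: drop elements whose leading term is divisible by another's, tail-reduce, and make monic.
Reduced Gröbner basis: {p + 70/27*q**2 - 28/27*q + 1, q**3 - 29/70*q**2 + 7/10*q}.

Since the basis is lex-ordered, q**3 - 29/70*q**2 + 7/10*q is univariate in q. Its roots are {0, 29/140 - 9*sqrt(159)*I/140, 29/140 + 9*sqrt(159)*I/140}. Back-substituting each root into the other basis elements fixes the other coordinates.
  q = 0: the earlier basis element becomes p + 1 = 0, giving p = -1 — point (-1, 0).
  q = 29/140 - 9*sqrt(159)*I/140: the earlier basis element becomes p - 113/140 - sqrt(159)*I/420 = 0, giving p = 113/140 + sqrt(159)*I/420 — point (113/140 + sqrt(159)*I/420, 29/140 - 9*sqrt(159)*I/140).
  q = 29/140 + 9*sqrt(159)*I/140: the earlier basis element becomes p - 113/140 + sqrt(159)*I/420 = 0, giving p = 113/140 - sqrt(159)*I/420 — point (113/140 - sqrt(159)*I/420, 29/140 + 9*sqrt(159)*I/140).

{(-1, 0), (113/140 + sqrt(159)*I/420, 29/140 - 9*sqrt(159)*I/140), (113/140 - sqrt(159)*I/420, 29/140 + 9*sqrt(159)*I/140)}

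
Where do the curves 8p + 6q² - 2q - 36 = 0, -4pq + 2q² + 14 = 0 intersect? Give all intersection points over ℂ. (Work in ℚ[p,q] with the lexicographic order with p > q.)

Compute a lex Gröbner basis by Buchberger's algorithm.
f_1 = 8p + 6q² - 2q - 36, LT = p.
f_2 = -4pq + 2q² + 14, LT = pq.

S(f_1,f_2): lcm = pq. S = ¾q³ + ¼q² - 9/2q + 7/2.
  leading term q³: no divisor's leading term divides it; move ¾q³ to the remainder.
  leading term q²: no divisor's leading term divides it; move ¼q² to the remainder.
  leading term q: no divisor's leading term divides it; move -9/2q to the remainder.
  leading term 1: no divisor's leading term divides it; move 7/2 to the remainder.
  remainder ¾q³ + ¼q² - 9/2q + 7/2 ≠ 0; add h_3 = ¾q³ + ¼q² - 9/2q + 7/2 to the basis.

S(f_1,h_3): leading monomials are coprime, so the S-polynomial reduces to 0 (Buchberger's first criterion).
S(f_2,h_3): lcm = pq³. S = -⅓pq² + 6pq - 14/3p - ½q⁴ - 7/2q².
  leading term pq²: subtract (-1/24q²)·f_1 from -⅓pq² + 6pq - 14/3p - ½q⁴ - 7/2q² → 6pq - 14/3p - ¼q⁴ - 1/12q³ - 5q²
  leading term pq: subtract (¾q)·f_1 from 6pq - 14/3p - ¼q⁴ - 1/12q³ - 5q² → -14/3p - ¼q⁴ - 55/12q³ - 7/2q² + 27q
  leading term p: subtract (-7/12)·f_1 from -14/3p - ¼q⁴ - 55/12q³ - 7/2q² + 27q → -¼q⁴ - 55/12q³ + 155/6q - 21
  leading term q⁴: subtract (-⅓q)·h_3 from -¼q⁴ - 55/12q³ + 155/6q - 21 → -9/2q³ - 3/2q² + 27q - 21
  leading term q³: subtract (-6)·h_3 from -9/2q³ - 3/2q² + 27q - 21 → 0
  remainder 0.

Every S-polynomial of the final basis reduces to 0, so we have a Gröbner basis.
Inter-reduce: drop elements whose leading term is divisible by another's, tail-reduce, and make monic.
Reduced Gröbner basis: {p + ¾q² - ¼q - 9/2, q³ + ⅓q² - 6q + 14/3}.

From the last basis element, q³ + ⅓q² - 6q + 14/3 = 0, so q takes values in {1, -2/3 + sqrt(46)/3, -sqrt(46)/3 - 2/3}. Each choice, substituted upward through the basis, yields the corresponding point(s) of the solution set.
  q = 1: the earlier basis element becomes p - 4 = 0, giving p = 4 — point (4, 1).
  q = -2/3 + sqrt(46)/3: the earlier basis element becomes p - 5*sqrt(46)/12 - 1/6 = 0, giving p = 1/6 + 5*sqrt(46)/12 — point (1/6 + 5*sqrt(46)/12, -2/3 + sqrt(46)/3).
  q = -sqrt(46)/3 - 2/3: the earlier basis element becomes p - 1/6 + 5*sqrt(46)/12 = 0, giving p = 1/6 - 5*sqrt(46)/12 — point (1/6 - 5*sqrt(46)/12, -sqrt(46)/3 - 2/3).
Each listed point satisfies every original equation (direct substitution).

{(4, 1), (1/6 + 5*sqrt(46)/12, -2/3 + sqrt(46)/3), (1/6 - 5*sqrt(46)/12, -sqrt(46)/3 - 2/3)}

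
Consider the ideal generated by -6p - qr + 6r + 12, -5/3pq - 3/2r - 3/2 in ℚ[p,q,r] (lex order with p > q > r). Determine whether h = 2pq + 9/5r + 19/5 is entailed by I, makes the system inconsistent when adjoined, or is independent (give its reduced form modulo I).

First compute the reduced Gröbner basis of I by Buchberger's algorithm.
f_1 = -6p - qr + 6r + 12, LT = p.
f_2 = -5/3pq - 3/2r - 3/2, LT = pq.

S(f_1,f_2): lcm = pq. S = ⅙q²r - qr - 2q - 9/10r - 9/10.
  reduce S modulo (f_1, f_2):
  remainder ⅙q²r - qr - 2q - 9/10r - 9/10 ≠ 0; add k_3 = ⅙q²r - qr - 2q - 9/10r - 9/10 to the basis.

The other S-polynomials (S(f_1,k_3), S(f_2,k_3)) all reduce to 0 modulo the current basis, so we have a Gröbner basis.
Inter-reduce: drop elements whose leading term is divisible by another's, tail-reduce, and make monic.
Reduced Gröbner basis: {p + ⅙qr - r - 2, q²r - 6qr - 12q - 27/5r - 27/5}.
Label its elements g_1 = p + ⅙qr - r - 2, g_2 = q²r - 6qr - 12q - 27/5r - 27/5.

Reduce h = 2pq + 9/5r + 19/5 modulo G:
  leading term pq: subtract (2q)·g_1 from 2pq + 9/5r + 19/5 → -⅓q²r + 2qr + 4q + 9/5r + 19/5
  leading term q²r: subtract (-⅓)·g_2 from -⅓q²r + 2qr + 4q + 9/5r + 19/5 → 2
  leading term 1: no divisor's leading term divides it; move 2 to the remainder.
  normal form = 2.
The normal form is nonzero, so h ∉ I. Since h minus its normal form lies in I, I + (h) = I + (n) where n = 2; decide whether this ideal is the whole ring.
Here n = 2 is a nonzero constant, hence a unit: 1 ∈ I + (h), the Gröbner basis of I + (h) is {1}, and the enlarged system has no common solution — adjoining h is inconsistent.

Adjoining 2pq + 9/5r + 19/5 makes the ideal the whole ring: the system is inconsistent.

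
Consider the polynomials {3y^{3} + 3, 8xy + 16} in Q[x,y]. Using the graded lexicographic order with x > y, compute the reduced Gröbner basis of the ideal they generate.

G = {x^{2} + 4y, xy + 2, y^{2} - \tfrac{1}{2}x}

This is the nonlinear analogue of row-reducing a linear system.

f_1 = 3y^{3} + 3, LT = y^{3}.
f_2 = 8xy + 16, LT = xy.

S(f_1,f_2): lcm = xy^{3}. S = -2y^{2} + x.
  reduce S modulo (f_1, f_2):
  remainder -2y^{2} + x ≠ 0; add g_3 = -2y^{2} + x to the basis.

S(f_2,g_3): lcm = xy^{2}. S = \tfrac{1}{2}x^{2} + 2y.
  reduce S modulo (f_1, f_2, g_3):
  remainder \tfrac{1}{2}x^{2} + 2y ≠ 0; add g_4 = \tfrac{1}{2}x^{2} + 2y to the basis.

The other S-polynomials (S(f_1,g_3), S(f_1,g_4), S(f_2,g_4), S(g_3,g_4)) all reduce to 0 modulo the current basis, so we have a Gröbner basis.
Inter-reduce: drop elements whose leading term is divisible by another's, tail-reduce, and make monic.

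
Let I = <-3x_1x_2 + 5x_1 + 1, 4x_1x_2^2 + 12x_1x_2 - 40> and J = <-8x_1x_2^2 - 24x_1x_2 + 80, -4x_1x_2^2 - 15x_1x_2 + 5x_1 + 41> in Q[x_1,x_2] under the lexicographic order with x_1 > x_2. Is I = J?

Yes, the ideals are equal.

Equality of ideals is decidable: compute both reduced Gröbner bases (unique for the ordering) and check whether they agree.
Buchberger on the first generating set:
f_1 = -3x_1x_2 + 5x_1 + 1, LT = x_1x_2.
f_2 = 4x_1x_2^2 + 12x_1x_2 - 40, LT = x_1x_2^2.

S(f_1,f_2): lcm = x_1x_2^2. S = -14/3x_1x_2 - 1/3x_2 + 10.
  reduce S modulo (f_1, f_2):
  remainder -70/9x_1 - 1/3x_2 + 76/9 ≠ 0; add g_3 = -70/9x_1 - 1/3x_2 + 76/9 to the basis.

S(f_1,g_3): lcm = x_1x_2. S = -5/3x_1 - 3/70x_2^2 + 38/35x_2 - 1/3.
  reduce S modulo (f_1, f_2, g_3):
  remainder -3/70x_2^2 + 81/70x_2 - 15/7 ≠ 0; add g_4 = -3/70x_2^2 + 81/70x_2 - 15/7 to the basis.

The other S-polynomials (S(f_2,g_3), S(f_1,g_4), S(f_2,g_4), S(g_3,g_4)) all reduce to 0 modulo the current basis, so we have a Gröbner basis.
Inter-reduce: drop elements whose leading term is divisible by another's, tail-reduce, and make monic.
Reduced Gröbner basis: {x_1 + 3/70x_2 - 38/35, x_2^2 - 27x_2 + 50}.

Buchberger on the second generating set:
h_1 = -8x_1x_2^2 - 24x_1x_2 + 80, LT = x_1x_2^2.
h_2 = -4x_1x_2^2 - 15x_1x_2 + 5x_1 + 41, LT = x_1x_2^2.

S(h_1,h_2): lcm = x_1x_2^2. S = -3/4x_1x_2 + 5/4x_1 + 1/4.
  reduce S modulo (h_1, h_2):
  remainder -3/4x_1x_2 + 5/4x_1 + 1/4 ≠ 0; add k_3 = -3/4x_1x_2 + 5/4x_1 + 1/4 to the basis.

S(h_1,k_3): lcm = x_1x_2^2. S = 14/3x_1x_2 + 1/3x_2 - 10.
  reduce S modulo (h_1, h_2, k_3):
  remainder 70/9x_1 + 1/3x_2 - 76/9 ≠ 0; add k_4 = 70/9x_1 + 1/3x_2 - 76/9 to the basis.

S(h_1,k_4): lcm = x_1x_2^2. S = 3x_1x_2 - 3/70x_2^3 + 38/35x_2^2 - 10.
  reduce S modulo (h_1, h_2, k_3, k_4):
  remainder -3/70x_2^3 + 38/35x_2^2 - 3/14x_2 - 25/7 ≠ 0; add k_5 = -3/70x_2^3 + 38/35x_2^2 - 3/14x_2 - 25/7 to the basis.

S(k_3,k_4): lcm = x_1x_2. S = -5/3x_1 - 3/70x_2^2 + 38/35x_2 - 1/3.
  reduce S modulo (h_1, h_2, k_3, k_4, k_5):
  remainder -3/70x_2^2 + 81/70x_2 - 15/7 ≠ 0; add k_6 = -3/70x_2^2 + 81/70x_2 - 15/7 to the basis.

The other S-polynomials (S(h_2,k_3), S(h_2,k_4), S(h_1,k_5), S(h_2,k_5), S(k_3,k_5), S(k_4,k_5), S(h_1,k_6), S(h_2,k_6), S(k_3,k_6), S(k_4,k_6), S(k_5,k_6)) all reduce to 0 modulo the current basis, so we have a Gröbner basis.
Inter-reduce: drop elements whose leading term is divisible by another's, tail-reduce, and make monic.
Reduced Gröbner basis: {x_1 + 3/70x_2 - 38/35, x_2^2 - 27x_2 + 50}.

The two bases agree; hence the ideals are identical.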